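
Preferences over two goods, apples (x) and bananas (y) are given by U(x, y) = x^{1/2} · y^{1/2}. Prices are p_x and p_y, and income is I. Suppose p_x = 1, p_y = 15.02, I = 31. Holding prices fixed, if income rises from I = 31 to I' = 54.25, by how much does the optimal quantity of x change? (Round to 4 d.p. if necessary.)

The MRS is y/x. Set MRS = p_x/p_y.
So 0.5·p_y·y = 0.5·p_x·x; combined with the budget, a share 0.5 of income goes to x.
Demand: x*(p_x,p_y,I) = 0.5·I/p_x and y* = 0.5·I/p_y.
At p_x=1, p_y=15.02, I=31: x* = 0.5·31/1 = 15.5.
At I' = 54.25: x* = 27.125. Change: 27.125 − 15.5 = 11.625.

Δx* = 11.625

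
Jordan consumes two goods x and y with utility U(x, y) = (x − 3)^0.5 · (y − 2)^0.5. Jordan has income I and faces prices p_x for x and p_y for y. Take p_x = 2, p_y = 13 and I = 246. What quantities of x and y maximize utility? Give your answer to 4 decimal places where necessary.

Let x' = x−3, y' = y−2. MRS = y'/x' = p_x/p_y.
Substituting into the budget: x* = 3 + 0.5·(I − 3·p_x − 2·p_y)/p_x, and y* = 2 + 0.5·(…)/p_y.
Discretionary income = 246 − 3·2 − 2·13 = 214; x* = 3 + 0.5·214/2 = 56.5; y* = 2 + 0.5·214/13 = 10.2308.

x* = 56.5, y* = 10.2308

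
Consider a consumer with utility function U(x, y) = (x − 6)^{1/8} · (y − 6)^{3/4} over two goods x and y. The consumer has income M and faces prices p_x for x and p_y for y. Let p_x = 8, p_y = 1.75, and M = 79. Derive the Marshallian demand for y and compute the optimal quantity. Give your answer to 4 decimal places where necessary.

y* = 16.0408

MRS = (1/6)·(y−6)/(x−6). Tangency with p_x/p_y gives y−6 = 6·(p_x/p_y)·(x−6).
Substituting into the budget: x* = 6 + 1/7·(M − 6·p_x − 6·p_y)/p_x, and y* = 6 + 6/7·(…)/p_y.
Discretionary income = 79 − 6·8 − 6·1.75 = 20.5; y* = 6 + 6/7·20.5/1.75 = 16.0408.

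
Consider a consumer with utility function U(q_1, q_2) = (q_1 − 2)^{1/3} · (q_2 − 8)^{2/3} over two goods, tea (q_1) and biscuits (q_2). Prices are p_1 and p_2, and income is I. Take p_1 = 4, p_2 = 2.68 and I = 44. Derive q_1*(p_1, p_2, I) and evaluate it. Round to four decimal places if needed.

q_1* = 3.2133

MRS = (1/2)·(q_2−8)/(q_1−2). Tangency with p_1/p_2 gives q_2−8 = 2·(p_1/p_2)·(q_1−2).
Substituting into the budget: q_1* = 2 + 1/3·(I − 2·p_1 − 8·p_2)/p_1, and q_2* = 8 + 2/3·(…)/p_2.
Discretionary income = 44 − 2·4 − 8·2.68 = 14.56; q_1* = 2 + 1/3·14.56/4 = 3.2133.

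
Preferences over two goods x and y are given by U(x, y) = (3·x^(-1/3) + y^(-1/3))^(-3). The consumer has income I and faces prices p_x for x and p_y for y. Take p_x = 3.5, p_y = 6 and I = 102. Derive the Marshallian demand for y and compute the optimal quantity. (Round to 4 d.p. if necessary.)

MU_x ∝ 3·x^(-4/3), MU_y ∝ y^(-4/3), so MRS = 3·(y/x)^(4/3) = p_x/p_y.
Hence y/x = ((1/3)·p_x/p_y)^(1/(4/3)), i.e. raised to the 0.75 power.
With the ratio pinned down, the budget gives x* = I/(p_x + p_y·(y/x)) and y* = (y/x)·x*.
Numerically y/x = 0.292817, so x* = 102/(3.5 + 6·0.292817) = 19.4031 and y* = 0.292817·19.4031 = 5.6815.

y* = 5.6815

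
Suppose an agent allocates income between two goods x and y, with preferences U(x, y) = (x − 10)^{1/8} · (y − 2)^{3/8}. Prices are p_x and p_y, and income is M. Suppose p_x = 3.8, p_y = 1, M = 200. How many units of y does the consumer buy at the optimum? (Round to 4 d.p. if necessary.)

MRS = (1/3)·(y−2)/(x−10). Tangency with p_x/p_y gives y−2 = 3·(p_x/p_y)·(x−10).
Substituting into the budget: x* = 10 + 0.25·(M − 10·p_x − 2·p_y)/p_x, and y* = 2 + 0.75·(…)/p_y.
Discretionary income = 200 − 10·3.8 − 2·1 = 160; y* = 2 + 0.75·160/1 = 122.

y* = 122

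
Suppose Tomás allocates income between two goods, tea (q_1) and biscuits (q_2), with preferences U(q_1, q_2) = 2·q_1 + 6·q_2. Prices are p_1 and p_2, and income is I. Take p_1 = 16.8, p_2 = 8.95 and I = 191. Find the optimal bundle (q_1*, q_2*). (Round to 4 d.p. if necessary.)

Linear utility — the consumer picks whichever good has higher MU/price: 2/16.8 = 0.119 vs 6/8.95 = 0.6704.
q_2 gives more utility per dollar, so spend all income on q_2: q_2* = I/p_2, q_1* = 0.
Numerically: q_1* = 0, q_2* = 21.3408.

q_1* = 0, q_2* = 21.3408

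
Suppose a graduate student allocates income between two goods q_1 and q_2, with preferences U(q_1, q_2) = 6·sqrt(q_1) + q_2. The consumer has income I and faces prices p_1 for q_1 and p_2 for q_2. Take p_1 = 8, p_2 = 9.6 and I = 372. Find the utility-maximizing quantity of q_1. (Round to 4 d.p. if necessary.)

q_1* = 12.96

Utility is quasi-linear in q_2; the FOC for q_1 is 3/√q_1 = p_1/p_2.
Solve: √q_1 = 3·p_2/p_1, so q_1*(p_1,p_2) = (3·p_2/p_1)², and q_2* = (I − p_1·q_1*)/p_2.
Plugging in: q_1* = (3·9.6/8)² = 12.96.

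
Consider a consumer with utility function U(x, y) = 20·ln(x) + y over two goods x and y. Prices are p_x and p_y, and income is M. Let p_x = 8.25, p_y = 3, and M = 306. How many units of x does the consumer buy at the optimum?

x* = 7.2727

Set MRS = p_x/p_y: (20/x)/1 = p_x/p_y.
So x*(p_x,p_y) = 20·p_y/p_x, independent of income; and y* = (M − 20·p_y)/p_y.
At the given prices: x* = 20·3/8.25 = 7.2727.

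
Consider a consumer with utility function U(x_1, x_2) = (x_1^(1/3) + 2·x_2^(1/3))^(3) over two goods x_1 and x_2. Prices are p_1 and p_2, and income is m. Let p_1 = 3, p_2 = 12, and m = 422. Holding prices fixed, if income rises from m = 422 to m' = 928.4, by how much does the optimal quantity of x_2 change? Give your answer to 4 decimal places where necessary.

Δx_2* = 24.7202

Substitute x_2 = (x_2/x_1)·x_1 into the budget: x_1* = m/(p_1 + p_2·(x_2/x_1)).
Numerically x_2/x_1 = 0.353553, so x_1* = 422/(3 + 12·0.353553) = 58.266 and x_2* = 0.353553·58.266 = 20.6002.
At m' = 928.4: x_2* = 45.3203. Change: 45.3203 − 20.6002 = 24.7202.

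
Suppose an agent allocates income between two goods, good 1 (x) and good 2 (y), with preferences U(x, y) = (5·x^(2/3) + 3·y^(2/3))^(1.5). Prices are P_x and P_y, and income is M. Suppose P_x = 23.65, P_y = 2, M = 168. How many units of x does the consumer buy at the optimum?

x* = 0.2277

MRS = MU_x/MU_y = (5/3)·(y/x)^(1/3). Set equal to P_x/P_y.
Solve for the ratio: y/x = [(3/5)·P_x/P_y]^(3).
With the ratio pinned down, the budget gives x* = M/(P_x + P_y·(y/x)) and y* = (y/x)·x*.
Numerically y/x = 357.155382, so x* = 168/(23.65 + 2·357.155382) = 0.2277.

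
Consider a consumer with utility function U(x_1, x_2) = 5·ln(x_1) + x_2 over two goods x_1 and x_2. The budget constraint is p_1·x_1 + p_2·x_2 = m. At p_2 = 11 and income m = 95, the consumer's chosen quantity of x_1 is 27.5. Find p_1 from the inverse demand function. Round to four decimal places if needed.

p_1 = 2

Set MRS = p_1/p_2: (5/x_1)/1 = p_1/p_2.
So x_1*(p_1,p_2) = 5·p_2/p_1, independent of income; and x_2* = (m − 5·p_2)/p_2.
Set x_1* = 27.5 in the demand function and solve for p_1: p_1 = 2.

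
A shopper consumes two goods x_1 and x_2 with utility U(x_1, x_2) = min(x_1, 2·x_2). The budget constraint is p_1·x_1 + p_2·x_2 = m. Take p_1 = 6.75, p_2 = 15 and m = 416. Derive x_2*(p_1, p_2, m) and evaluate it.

x_2* = 14.5965

Leontief preferences: the optimum is at the kink where x_1/2 = x_2/1, i.e. x_2 = (1/2)·x_1.
Budget: p_1·x_1 + p_2·(1/2)·x_1 = m, so (2·p_1 + p_2)·x_1 = 2·m.
Demand: x_1*(p_1,p_2,m) = 2·m/(2·p_1 + p_2), x_2* = m/(2·p_1 + p_2).
Here 2·6.75 + 15 = 28.5, giving x_2* = 14.5965.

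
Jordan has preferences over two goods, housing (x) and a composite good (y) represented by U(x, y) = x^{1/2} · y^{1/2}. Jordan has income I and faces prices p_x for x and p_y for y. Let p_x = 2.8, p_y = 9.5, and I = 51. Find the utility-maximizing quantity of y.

The MRS is y/x. Set MRS = p_x/p_y.
So 0.5·p_y·y = 0.5·p_x·x; combined with the budget, a share 0.5 of income goes to x.
Demand: x*(p_x,p_y,I) = 0.5·I/p_x and y* = 0.5·I/p_y.
At p_x=2.8, p_y=9.5, I=51: y* = 0.5·51/9.5 = 2.6842.

y* = 2.6842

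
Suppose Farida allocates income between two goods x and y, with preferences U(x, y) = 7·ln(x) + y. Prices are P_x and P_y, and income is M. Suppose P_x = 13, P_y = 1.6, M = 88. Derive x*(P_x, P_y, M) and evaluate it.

Set MRS = P_x/P_y: (7/x)/1 = P_x/P_y.
So x*(P_x,P_y) = 7·P_y/P_x, independent of income; and y* = (M − 7·P_y)/P_y.
At the given prices: x* = 7·1.6/13 = 0.8615.

x* = 0.8615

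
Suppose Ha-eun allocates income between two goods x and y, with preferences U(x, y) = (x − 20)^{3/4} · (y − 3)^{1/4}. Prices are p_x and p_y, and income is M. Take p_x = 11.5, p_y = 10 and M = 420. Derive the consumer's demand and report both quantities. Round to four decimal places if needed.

MRS = 3·(y−3)/(x−20). Tangency with p_x/p_y gives y−3 = (1/3)·(p_x/p_y)·(x−20).
Substituting into the budget: x* = 20 + 0.75·(M − 20·p_x − 3·p_y)/p_x, and y* = 3 + 0.25·(…)/p_y.
Discretionary income = 420 − 20·11.5 − 3·10 = 160; x* = 20 + 0.75·160/11.5 = 30.4348; y* = 3 + 0.25·160/10 = 7.

x* = 30.4348, y* = 7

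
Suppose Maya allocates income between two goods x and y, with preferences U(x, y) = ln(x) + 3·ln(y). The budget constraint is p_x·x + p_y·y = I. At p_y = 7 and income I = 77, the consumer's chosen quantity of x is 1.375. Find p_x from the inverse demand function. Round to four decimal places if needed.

p_x = 14

MU_x/MU_y = (y)/(3·x); tangency sets this equal to p_x/p_y.
So p_y·y = 3·p_x·x; combined with the budget, a share 0.25 of income goes to x.
Demand: x*(p_x,p_y,I) = 0.25·I/p_x and y* = 0.75·I/p_y.
Set x* = 1.375 in the demand function and solve for p_x: p_x = 14.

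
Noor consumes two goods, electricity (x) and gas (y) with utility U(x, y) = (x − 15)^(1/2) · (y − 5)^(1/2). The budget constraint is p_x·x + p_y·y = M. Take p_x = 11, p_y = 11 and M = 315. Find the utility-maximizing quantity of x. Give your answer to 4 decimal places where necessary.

MRS = (y−5)/(x−15). Tangency with p_x/p_y gives y−5 = (p_x/p_y)·(x−15).
Substituting into the budget: x* = 15 + 0.5·(M − 15·p_x − 5·p_y)/p_x, and y* = 5 + 0.5·(…)/p_y.
Discretionary income = 315 − 15·11 − 5·11 = 95; x* = 15 + 0.5·95/11 = 19.3182.

x* = 19.3182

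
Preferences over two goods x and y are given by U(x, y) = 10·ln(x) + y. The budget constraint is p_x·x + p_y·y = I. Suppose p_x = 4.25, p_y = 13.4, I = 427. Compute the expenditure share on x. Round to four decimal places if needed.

share on x = 0.3138

MU_x = 10/x, MU_y = 1. Tangency: 10/x = p_x/p_y.
So x*(p_x,p_y) = 10·p_y/p_x, independent of income; and y* = (I − 10·p_y)/p_y.
At the given prices: x* = 10·13.4/4.25 = 31.5294, and y* = 21.8657.
Expenditure on x: 4.25·31.5294 = 134; share = 0.3138.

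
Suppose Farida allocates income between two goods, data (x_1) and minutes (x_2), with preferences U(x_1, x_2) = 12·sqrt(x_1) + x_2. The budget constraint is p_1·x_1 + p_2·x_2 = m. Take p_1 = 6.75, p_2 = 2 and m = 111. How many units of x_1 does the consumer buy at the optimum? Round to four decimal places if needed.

x_1* = 3.1605

MU_x_1 = 6/√x_1, MU_x_2 = 1. Tangency: 6/√x_1 = p_1/p_2.
Thus x_1* = (6·p_2/p_1)² — independent of m — with the rest of income spent on x_2.
Plugging in: x_1* = (6·2/6.75)² = 3.1605.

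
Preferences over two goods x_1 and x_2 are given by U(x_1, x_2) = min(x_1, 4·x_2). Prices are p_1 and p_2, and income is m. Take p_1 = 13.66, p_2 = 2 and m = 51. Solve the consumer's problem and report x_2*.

x_2* = 0.9004

Leontief preferences: the optimum is at the kink where x_1/4 = x_2/1, i.e. x_2 = (1/4)·x_1.
Budget: p_1·x_1 + p_2·(1/4)·x_1 = m, so (4·p_1 + p_2)·x_1 = 4·m.
Demand: x_1*(p_1,p_2,m) = 4·m/(4·p_1 + p_2), x_2* = m/(4·p_1 + p_2).
Here 4·13.66 + 2 = 56.64, giving x_2* = 0.9004.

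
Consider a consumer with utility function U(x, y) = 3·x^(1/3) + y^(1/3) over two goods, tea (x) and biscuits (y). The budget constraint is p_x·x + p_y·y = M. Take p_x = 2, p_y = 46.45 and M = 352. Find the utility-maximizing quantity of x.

From the CES first-order condition, 3·(y/x)^(2/3) = p_x/p_y.
Hence y/x = ((1/3)·p_x/p_y)^(1/(2/3)), i.e. raised to the 1.5 power.
Substitute y = (y/x)·x into the budget: x* = M/(p_x + p_y·(y/x)).
Numerically y/x = 0.001719, so x* = 352/(2 + 46.45·0.001719) = 169.2415.

x* = 169.2415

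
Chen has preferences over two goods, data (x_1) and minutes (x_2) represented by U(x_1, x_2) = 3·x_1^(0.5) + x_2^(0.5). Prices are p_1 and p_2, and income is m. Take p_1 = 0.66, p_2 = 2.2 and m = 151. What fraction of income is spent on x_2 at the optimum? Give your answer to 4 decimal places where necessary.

MU_x_1 ∝ 3·x_1^(-0.5), MU_x_2 ∝ x_2^(-0.5), so MRS = 3·(x_2/x_1)^(0.5) = p_1/p_2.
Hence x_2/x_1 = ((1/3)·p_1/p_2)^(1/(0.5)), i.e. raised to the 2 power.
Substitute x_2 = (x_2/x_1)·x_1 into the budget: x_1* = m/(p_1 + p_2·(x_2/x_1)).
Numerically x_2/x_1 = 0.01, so x_1* = 151/(0.66 + 2.2·0.01) = 221.4076 and x_2* = 0.01·221.4076 = 2.2141.
Expenditure on x_2: 2.2·2.2141 = 4.871; share = 0.0323.

share on x_2 = 0.0323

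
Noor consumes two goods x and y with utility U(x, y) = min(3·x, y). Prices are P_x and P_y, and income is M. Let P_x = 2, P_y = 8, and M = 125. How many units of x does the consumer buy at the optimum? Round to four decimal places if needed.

x* = 4.8077

Leontief preferences: the optimum is at the kink where x/1 = y/3, i.e. y = 3·x.
Budget: P_x·x + P_y·3·x = M, so (P_x + 3·P_y)·x = M.
Demand: x*(P_x,P_y,M) = M/(P_x + 3·P_y), y* = 3·M/(P_x + 3·P_y).
Here 2 + 3·8 = 26, giving x* = 4.8077.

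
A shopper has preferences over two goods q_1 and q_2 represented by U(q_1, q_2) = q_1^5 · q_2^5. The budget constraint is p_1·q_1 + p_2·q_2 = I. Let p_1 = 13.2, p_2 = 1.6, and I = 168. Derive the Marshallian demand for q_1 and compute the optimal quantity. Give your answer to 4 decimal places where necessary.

q_1* = 6.3636

Tangency: MRS = q_2/q_1 = p_1/p_2.
Rearranging, p_2·q_2 = p_1·q_1. Substituting into the budget gives p_1·q_1·(1 + 1) = I.
Demand: q_1*(p_1,p_2,I) = 0.5·I/p_1 and q_2* = 0.5·I/p_2.
At p_1=13.2, p_2=1.6, I=168: q_1* = 0.5·168/13.2 = 6.3636.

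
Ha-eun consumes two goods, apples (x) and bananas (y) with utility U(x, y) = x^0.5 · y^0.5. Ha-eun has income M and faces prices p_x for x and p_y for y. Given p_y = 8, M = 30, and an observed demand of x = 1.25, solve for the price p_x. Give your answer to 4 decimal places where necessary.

p_x = 12

The MRS is y/x. Set MRS = p_x/p_y.
Rearranging, p_y·y = p_x·x. Substituting into the budget gives p_x·x·(1 + 1) = M.
Demand: x*(p_x,p_y,M) = 0.5·M/p_x and y* = 0.5·M/p_y.
Set x* = 1.25 in the demand function and solve for p_x: p_x = 12.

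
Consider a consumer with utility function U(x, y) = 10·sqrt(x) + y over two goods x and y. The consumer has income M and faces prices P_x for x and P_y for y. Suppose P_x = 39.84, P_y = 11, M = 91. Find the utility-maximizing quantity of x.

Set MRS = P_x/P_y: 5·x^(−1/2) = P_x/P_y.
Thus x* = (5·P_y/P_x)² — independent of M — with the rest of income spent on y.
Plugging in: x* = (5·11/39.84)² = 1.9058.

x* = 1.9058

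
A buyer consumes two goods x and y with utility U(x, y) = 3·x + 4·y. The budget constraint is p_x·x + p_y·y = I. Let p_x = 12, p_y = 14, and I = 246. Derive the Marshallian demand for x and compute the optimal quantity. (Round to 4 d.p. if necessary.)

x* = 0

Perfect substitutes: compare marginal utility per dollar. 3/p_x vs 4/p_y → 0.25 vs 0.2857.
y gives more utility per dollar, so spend all income on y: y* = I/p_y, x* = 0.
Numerically: x* = 0, y* = 17.5714.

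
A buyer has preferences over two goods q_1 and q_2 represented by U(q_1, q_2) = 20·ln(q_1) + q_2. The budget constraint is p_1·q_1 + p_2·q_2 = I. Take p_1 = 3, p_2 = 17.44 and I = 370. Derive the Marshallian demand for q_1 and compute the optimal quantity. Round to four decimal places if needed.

So q_1*(p_1,p_2) = 20·p_2/p_1, independent of income; and q_2* = (I − 20·p_2)/p_2.
At the given prices: q_1* = 20·17.44/3 = 116.2667.

q_1* = 116.2667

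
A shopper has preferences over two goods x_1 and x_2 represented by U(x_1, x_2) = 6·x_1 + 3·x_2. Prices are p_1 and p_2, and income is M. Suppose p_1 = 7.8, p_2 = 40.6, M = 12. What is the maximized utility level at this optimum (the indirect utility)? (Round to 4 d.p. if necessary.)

V = 9.2308

Numerically: x_1* = 1.5385, x_2* = 0.
Utility at the optimum: U(1.5385, 0) = 9.2308.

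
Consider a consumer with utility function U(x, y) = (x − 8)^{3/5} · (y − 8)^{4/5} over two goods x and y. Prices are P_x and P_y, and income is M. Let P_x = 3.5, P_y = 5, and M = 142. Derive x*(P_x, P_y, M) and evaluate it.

x* = 17.0612

This is Cobb-Douglas in (x−8, y−8): tangency gives 0.6·P_y·(y−8) = 0.8·P_x·(x−8).
Substituting into the budget: x* = 8 + 3/7·(M − 8·P_x − 8·P_y)/P_x, and y* = 8 + 4/7·(…)/P_y.
Discretionary income = 142 − 8·3.5 − 8·5 = 74; x* = 8 + 3/7·74/3.5 = 17.0612.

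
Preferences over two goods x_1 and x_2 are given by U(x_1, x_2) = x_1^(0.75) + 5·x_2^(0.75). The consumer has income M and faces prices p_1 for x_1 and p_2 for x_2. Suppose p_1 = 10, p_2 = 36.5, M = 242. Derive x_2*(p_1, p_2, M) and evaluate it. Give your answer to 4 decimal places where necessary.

With the ratio pinned down, the budget gives x_1* = M/(p_1 + p_2·(x_2/x_1)) and x_2* = (x_2/x_1)·x_1*.
Numerically x_2/x_1 = 3.521345, so x_1* = 242/(10 + 36.5·3.521345) = 1.7469 and x_2* = 3.521345·1.7469 = 6.1515.

x_2* = 6.1515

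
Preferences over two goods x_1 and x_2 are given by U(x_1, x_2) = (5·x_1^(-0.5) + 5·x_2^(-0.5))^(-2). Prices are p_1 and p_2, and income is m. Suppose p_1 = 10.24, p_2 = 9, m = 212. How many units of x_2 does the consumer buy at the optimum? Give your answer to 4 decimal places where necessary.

MU_x_1 ∝ 5·x_1^(-1.5), MU_x_2 ∝ 5·x_2^(-1.5), so MRS = (x_2/x_1)^(1.5) = p_1/p_2.
Hence x_2/x_1 = (p_1/p_2)^(1/(1.5)), i.e. raised to the 2/3 power.
With the ratio pinned down, the budget gives x_1* = m/(p_1 + p_2·(x_2/x_1)) and x_2* = (x_2/x_1)·x_1*.
Numerically x_2/x_1 = 1.089862, so x_1* = 212/(10.24 + 9·1.089862) = 10.5742 and x_2* = 1.089862·10.5742 = 11.5244.

x_2* = 11.5244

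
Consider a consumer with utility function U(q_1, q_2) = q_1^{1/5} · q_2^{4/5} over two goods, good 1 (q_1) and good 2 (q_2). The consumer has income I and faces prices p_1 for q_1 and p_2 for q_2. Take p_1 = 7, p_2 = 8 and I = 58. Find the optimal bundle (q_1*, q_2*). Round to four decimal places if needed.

MU_q_1/MU_q_2 = (0.2·q_2)/(0.8·q_1); tangency sets this equal to p_1/p_2.
So 0.2·p_2·q_2 = 0.8·p_1·q_1; combined with the budget, a share 0.2 of income goes to q_1.
Demand: q_1*(p_1,p_2,I) = 0.2·I/p_1 and q_2* = 0.8·I/p_2.
At p_1=7, p_2=8, I=58: q_1* = 0.2·58/7 = 1.6571, q_2* = 5.8.

q_1* = 1.6571, q_2* = 5.8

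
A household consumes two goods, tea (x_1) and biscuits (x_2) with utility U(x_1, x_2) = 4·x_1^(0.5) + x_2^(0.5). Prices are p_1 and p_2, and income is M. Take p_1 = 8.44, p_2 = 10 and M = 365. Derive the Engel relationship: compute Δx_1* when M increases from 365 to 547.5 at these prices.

Δx_1* = 20.5398

Numerically x_2/x_1 = 0.044521, so x_1* = 365/(8.44 + 10·0.044521) = 41.0795.
At M' = 547.5: x_1* = 61.6193. Change: 61.6193 − 41.0795 = 20.5398.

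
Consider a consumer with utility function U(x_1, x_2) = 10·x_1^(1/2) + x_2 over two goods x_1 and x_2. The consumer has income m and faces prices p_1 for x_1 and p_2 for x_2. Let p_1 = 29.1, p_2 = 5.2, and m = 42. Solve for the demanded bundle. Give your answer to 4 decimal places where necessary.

Set MRS = p_1/p_2: 5·x_1^(−1/2) = p_1/p_2.
Solve: √x_1 = 5·p_2/p_1, so x_1*(p_1,p_2) = (5·p_2/p_1)², and x_2* = (m − p_1·x_1*)/p_2.
Plugging in: x_1* = (5·5.2/29.1)² = 0.7983, x_2* = 3.6096.

x_1* = 0.7983, x_2* = 3.6096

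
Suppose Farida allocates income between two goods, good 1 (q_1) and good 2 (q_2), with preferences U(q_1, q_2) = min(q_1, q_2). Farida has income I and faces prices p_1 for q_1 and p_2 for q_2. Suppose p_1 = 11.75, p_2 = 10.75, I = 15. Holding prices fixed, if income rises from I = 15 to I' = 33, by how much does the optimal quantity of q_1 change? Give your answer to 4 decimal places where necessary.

Δq_1* = 0.8

With perfect complements, no substitution: consume in ratio q_1:q_2 = 1:1.
Budget: p_1·q_1 + p_2·q_1 = I, so (p_1 + p_2)·q_1 = I.
Demand: q_1*(p_1,p_2,I) = I/(p_1 + p_2), q_2* = I/(p_1 + p_2).
Here 11.75 + 10.75 = 22.5, giving q_1* = 0.6667.
At I' = 33: q_1* = 1.4667. Change: 1.4667 − 0.6667 = 0.8.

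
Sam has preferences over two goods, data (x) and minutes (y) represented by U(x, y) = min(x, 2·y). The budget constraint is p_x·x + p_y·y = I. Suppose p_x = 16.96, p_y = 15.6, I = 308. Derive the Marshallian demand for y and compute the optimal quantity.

Here 2·16.96 + 15.6 = 49.52, giving y* = 6.2197.

y* = 6.2197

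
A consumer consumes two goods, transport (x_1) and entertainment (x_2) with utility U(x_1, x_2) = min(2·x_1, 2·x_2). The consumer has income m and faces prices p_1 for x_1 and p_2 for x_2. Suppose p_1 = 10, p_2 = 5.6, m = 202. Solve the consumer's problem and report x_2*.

Leontief preferences: the optimum is at the kink where x_1/2 = x_2/2, i.e. x_2 = x_1.
Budget: p_1·x_1 + p_2·x_1 = m, so (2·p_1 + 2·p_2)·x_1 = 2·m.
Demand: x_1*(p_1,p_2,m) = 2·m/(2·p_1 + 2·p_2), x_2* = 2·m/(2·p_1 + 2·p_2).
Here 2·10 + 2·5.6 = 31.2, giving x_2* = 12.9487.

x_2* = 12.9487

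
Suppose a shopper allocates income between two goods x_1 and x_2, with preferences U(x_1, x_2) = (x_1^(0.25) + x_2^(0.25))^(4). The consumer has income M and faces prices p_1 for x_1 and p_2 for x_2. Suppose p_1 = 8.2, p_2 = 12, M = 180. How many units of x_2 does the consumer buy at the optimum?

x_2* = 7.0247

Substitute x_2 = (x_2/x_1)·x_1 into the budget: x_1* = M/(p_1 + p_2·(x_2/x_1)).
Numerically x_2/x_1 = 0.60188, so x_1* = 180/(8.2 + 12·0.60188) = 11.6712 and x_2* = 0.60188·11.6712 = 7.0247.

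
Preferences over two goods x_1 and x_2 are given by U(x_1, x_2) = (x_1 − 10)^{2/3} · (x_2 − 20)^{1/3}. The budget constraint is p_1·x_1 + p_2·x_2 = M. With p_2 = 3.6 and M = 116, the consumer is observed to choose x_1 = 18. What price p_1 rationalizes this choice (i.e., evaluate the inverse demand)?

p_1 = 2

This is Cobb-Douglas in (x_1−10, x_2−20): tangency gives 2/3·p_2·(x_2−20) = 1/3·p_1·(x_1−10).
Substituting into the budget: x_1* = 10 + 2/3·(M − 10·p_1 − 20·p_2)/p_1, and x_2* = 20 + 1/3·(…)/p_2.
Set x_1* = 18 in the demand function and solve for p_1: p_1 = 2.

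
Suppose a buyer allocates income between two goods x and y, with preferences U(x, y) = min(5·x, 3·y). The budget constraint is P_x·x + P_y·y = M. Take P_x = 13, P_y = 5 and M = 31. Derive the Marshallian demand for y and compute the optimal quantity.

With perfect complements, no substitution: consume in ratio x:y = 3:5.
Budget: P_x·x + P_y·(5/3)·x = M, so (3·P_x + 5·P_y)·x = 3·M.
Demand: x*(P_x,P_y,M) = 3·M/(3·P_x + 5·P_y), y* = 5·M/(3·P_x + 5·P_y).
Here 3·13 + 5·5 = 64, giving y* = 2.4219.

y* = 2.4219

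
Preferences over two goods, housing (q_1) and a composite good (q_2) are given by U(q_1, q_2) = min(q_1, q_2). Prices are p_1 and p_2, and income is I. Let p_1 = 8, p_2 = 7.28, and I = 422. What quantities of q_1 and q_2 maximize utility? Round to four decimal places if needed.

q_1* = 27.6178, q_2* = 27.6178

With perfect complements, no substitution: consume in ratio q_1:q_2 = 1:1.
Budget: p_1·q_1 + p_2·q_1 = I, so (p_1 + p_2)·q_1 = I.
Demand: q_1*(p_1,p_2,I) = I/(p_1 + p_2), q_2* = I/(p_1 + p_2).
Here 8 + 7.28 = 15.28, giving q_1* = 27.6178 and q_2* = 27.6178.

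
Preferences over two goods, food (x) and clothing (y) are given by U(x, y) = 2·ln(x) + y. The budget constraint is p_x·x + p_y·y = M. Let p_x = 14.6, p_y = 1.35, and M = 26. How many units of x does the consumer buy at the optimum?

Set MRS = p_x/p_y: (2/x)/1 = p_x/p_y.
So x*(p_x,p_y) = 2·p_y/p_x, independent of income; and y* = (M − 2·p_y)/p_y.
At the given prices: x* = 2·1.35/14.6 = 0.1849.

x* = 0.1849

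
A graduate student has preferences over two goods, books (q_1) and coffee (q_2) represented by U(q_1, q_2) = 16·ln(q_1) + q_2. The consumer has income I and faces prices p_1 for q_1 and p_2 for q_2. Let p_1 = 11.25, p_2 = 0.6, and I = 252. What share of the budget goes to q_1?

MU_q_1 = 16/q_1, MU_q_2 = 1. Tangency: 16/q_1 = p_1/p_2.
So q_1*(p_1,p_2) = 16·p_2/p_1, independent of income; and q_2* = (I − 16·p_2)/p_2.
At the given prices: q_1* = 16·0.6/11.25 = 0.8533, and q_2* = 404.
Expenditure on q_1: 11.25·0.8533 = 9.6; share = 0.0381.

share on q_1 = 0.0381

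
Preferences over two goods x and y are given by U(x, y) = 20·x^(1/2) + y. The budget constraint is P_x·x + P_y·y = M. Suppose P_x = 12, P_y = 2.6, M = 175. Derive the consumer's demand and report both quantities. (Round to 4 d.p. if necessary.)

Utility is quasi-linear in y; the FOC for x is 10/√x = P_x/P_y.
Solve: √x = 10·P_y/P_x, so x*(P_x,P_y) = (10·P_y/P_x)², and y* = (M − P_x·x*)/P_y.
Plugging in: x* = (10·2.6/12)² = 4.6944, y* = 45.641.

x* = 4.6944, y* = 45.641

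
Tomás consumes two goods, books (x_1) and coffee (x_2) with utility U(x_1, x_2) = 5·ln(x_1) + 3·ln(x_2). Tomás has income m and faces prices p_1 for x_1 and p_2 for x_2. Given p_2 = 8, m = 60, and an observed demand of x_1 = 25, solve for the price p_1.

p_1 = 1.5

Tangency: MRS = (5/3)·x_2/x_1 = p_1/p_2.
Rearranging, p_2·x_2 = (3/5)·p_1·x_1. Substituting into the budget gives p_1·x_1·(1 + (3/5)) = m.
Demand: x_1*(p_1,p_2,m) = 0.625·m/p_1 and x_2* = 0.375·m/p_2.
Set x_1* = 25 in the demand function and solve for p_1: p_1 = 1.5.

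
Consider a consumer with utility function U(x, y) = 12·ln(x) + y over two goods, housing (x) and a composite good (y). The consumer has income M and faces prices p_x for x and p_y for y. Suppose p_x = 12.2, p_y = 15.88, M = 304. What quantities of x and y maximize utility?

MU_x = 12/x, MU_y = 1. Tangency: 12/x = p_x/p_y.
So x*(p_x,p_y) = 12·p_y/p_x, independent of income; and y* = (M − 12·p_y)/p_y.
At the given prices: x* = 12·15.88/12.2 = 15.6197, and y* = 7.1436.

x* = 15.6197, y* = 7.1436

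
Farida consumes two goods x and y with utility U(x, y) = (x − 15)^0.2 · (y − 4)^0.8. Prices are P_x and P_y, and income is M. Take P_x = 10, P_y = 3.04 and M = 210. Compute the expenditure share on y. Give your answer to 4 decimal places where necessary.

share on y = 0.2402

MRS = (1/4)·(y−4)/(x−15). Tangency with P_x/P_y gives y−4 = 4·(P_x/P_y)·(x−15).
Substituting into the budget: x* = 15 + 0.2·(M − 15·P_x − 4·P_y)/P_x, and y* = 4 + 0.8·(…)/P_y.
Discretionary income = 210 − 15·10 − 4·3.04 = 47.84; x* = 15 + 0.2·47.84/10 = 15.9568; y* = 4 + 0.8·47.84/3.04 = 16.5895.
Expenditure on y: 3.04·16.5895 = 50.432; share = 0.2402.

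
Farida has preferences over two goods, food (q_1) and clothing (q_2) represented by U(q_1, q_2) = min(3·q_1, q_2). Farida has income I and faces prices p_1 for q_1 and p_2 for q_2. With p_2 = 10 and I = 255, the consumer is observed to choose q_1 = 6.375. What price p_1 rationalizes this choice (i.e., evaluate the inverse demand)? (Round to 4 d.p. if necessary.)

p_1 = 10

With perfect complements, no substitution: consume in ratio q_1:q_2 = 1:3.
Budget: p_1·q_1 + p_2·3·q_1 = I, so (p_1 + 3·p_2)·q_1 = I.
Demand: q_1*(p_1,p_2,I) = I/(p_1 + 3·p_2), q_2* = 3·I/(p_1 + 3·p_2).
Set q_1* = 6.375 in the demand function and solve for p_1: p_1 = 10.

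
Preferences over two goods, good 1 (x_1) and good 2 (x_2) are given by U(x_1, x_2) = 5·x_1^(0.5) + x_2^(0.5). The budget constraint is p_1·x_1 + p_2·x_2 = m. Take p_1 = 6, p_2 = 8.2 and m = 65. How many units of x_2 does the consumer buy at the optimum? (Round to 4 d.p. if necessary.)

x_2* = 0.2254

MRS = MU_x_1/MU_x_2 = 5·(x_2/x_1)^(0.5). Set equal to p_1/p_2.
Solve for the ratio: x_2/x_1 = [(1/5)·p_1/p_2]^(2).
Substitute x_2 = (x_2/x_1)·x_1 into the budget: x_1* = m/(p_1 + p_2·(x_2/x_1)).
Numerically x_2/x_1 = 0.021416, so x_1* = 65/(6 + 8.2·0.021416) = 10.5253 and x_2* = 0.021416·10.5253 = 0.2254.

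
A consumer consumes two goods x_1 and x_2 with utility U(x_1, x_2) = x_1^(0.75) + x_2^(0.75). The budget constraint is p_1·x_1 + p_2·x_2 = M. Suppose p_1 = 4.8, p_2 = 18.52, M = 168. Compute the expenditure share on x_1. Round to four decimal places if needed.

share on x_1 = 0.9829

MU_x_1 ∝ x_1^(-0.25), MU_x_2 ∝ x_2^(-0.25), so MRS = (x_2/x_1)^(0.25) = p_1/p_2.
Solve for the ratio: x_2/x_1 = [p_1/p_2]^(4).
Substitute x_2 = (x_2/x_1)·x_1 into the budget: x_1* = M/(p_1 + p_2·(x_2/x_1)).
Numerically x_2/x_1 = 0.004512, so x_1* = 168/(4.8 + 18.52·0.004512) = 34.4011 and x_2* = 0.004512·34.4011 = 0.1552.
Expenditure on x_1: 4.8·34.4011 = 165.1252; share = 0.9829.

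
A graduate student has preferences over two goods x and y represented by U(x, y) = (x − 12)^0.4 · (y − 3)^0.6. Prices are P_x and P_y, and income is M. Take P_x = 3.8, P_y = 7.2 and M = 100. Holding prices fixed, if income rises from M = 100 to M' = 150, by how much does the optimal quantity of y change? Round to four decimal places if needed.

This is Cobb-Douglas in (x−12, y−3): tangency gives 0.4·P_y·(y−3) = 0.6·P_x·(x−12).
After buying the subsistence bundle (12, 3), a share 0.4 of the remaining income goes to x: x* = 12 + 0.4·(M − 12P_x − 3P_y)/P_x.
Discretionary income = 100 − 12·3.8 − 3·7.2 = 32.8; y* = 3 + 0.6·32.8/7.2 = 5.7333.
At M' = 150: y* = 9.9. Change: 9.9 − 5.7333 = 4.1667.

Δy* = 4.1667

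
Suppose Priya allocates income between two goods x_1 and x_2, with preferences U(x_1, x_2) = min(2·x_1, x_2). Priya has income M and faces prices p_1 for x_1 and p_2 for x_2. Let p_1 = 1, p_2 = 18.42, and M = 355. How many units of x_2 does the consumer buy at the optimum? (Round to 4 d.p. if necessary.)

x_2* = 18.7632

Leontief preferences: the optimum is at the kink where x_1/1 = x_2/2, i.e. x_2 = 2·x_1.
Budget: p_1·x_1 + p_2·2·x_1 = M, so (p_1 + 2·p_2)·x_1 = M.
Demand: x_1*(p_1,p_2,M) = M/(p_1 + 2·p_2), x_2* = 2·M/(p_1 + 2·p_2).
Here 1 + 2·18.42 = 37.84, giving x_2* = 18.7632.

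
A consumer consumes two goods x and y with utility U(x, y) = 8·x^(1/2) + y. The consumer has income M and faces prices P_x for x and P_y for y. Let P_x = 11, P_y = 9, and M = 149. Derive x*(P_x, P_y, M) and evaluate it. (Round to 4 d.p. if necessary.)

x* = 10.7107

Thus x* = (4·P_y/P_x)² — independent of M — with the rest of income spent on y.
Plugging in: x* = (4·9/11)² = 10.7107.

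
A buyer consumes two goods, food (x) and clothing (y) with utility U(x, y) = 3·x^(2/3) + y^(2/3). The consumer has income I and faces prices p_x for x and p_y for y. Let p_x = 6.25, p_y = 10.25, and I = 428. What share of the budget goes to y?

Substitute y = (y/x)·x into the budget: x* = I/(p_x + p_y·(y/x)).
Numerically y/x = 0.008397, so x* = 428/(6.25 + 10.25·0.008397) = 67.5498 and y* = 0.008397·67.5498 = 0.5672.
Expenditure on y: 10.25·0.5672 = 5.8137; share = 0.0136.

share on y = 0.0136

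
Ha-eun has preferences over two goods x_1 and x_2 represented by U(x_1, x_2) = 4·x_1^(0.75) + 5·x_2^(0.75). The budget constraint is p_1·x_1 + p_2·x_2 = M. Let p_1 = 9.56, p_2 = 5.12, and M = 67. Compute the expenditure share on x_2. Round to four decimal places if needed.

share on x_2 = 0.9408

MRS = MU_x_1/MU_x_2 = (4/5)·(x_2/x_1)^(0.25). Set equal to p_1/p_2.
Solve for the ratio: x_2/x_1 = [(5/4)·p_1/p_2]^(4).
Substitute x_2 = (x_2/x_1)·x_1 into the budget: x_1* = M/(p_1 + p_2·(x_2/x_1)).
Numerically x_2/x_1 = 29.675072, so x_1* = 67/(9.56 + 5.12·29.675072) = 0.4149 and x_2* = 29.675072·0.4149 = 12.3113.
Expenditure on x_2: 5.12·12.3113 = 63.0338; share = 0.9408.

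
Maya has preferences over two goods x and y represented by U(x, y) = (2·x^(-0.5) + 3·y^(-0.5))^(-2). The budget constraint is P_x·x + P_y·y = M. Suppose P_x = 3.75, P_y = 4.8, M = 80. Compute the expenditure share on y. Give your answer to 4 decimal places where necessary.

MU_x ∝ 2·x^(-1.5), MU_y ∝ 3·y^(-1.5), so MRS = (2/3)·(y/x)^(1.5) = P_x/P_y.
Hence y/x = ((3/2)·P_x/P_y)^(1/(1.5)), i.e. raised to the 2/3 power.
Substitute y = (y/x)·x into the budget: x* = M/(P_x + P_y·(y/x)).
Numerically y/x = 1.111529, so x* = 80/(3.75 + 4.8·1.111529) = 8.8054 and y* = 1.111529·8.8054 = 9.7875.
Expenditure on y: 4.8·9.7875 = 46.9798; share = 0.5872.

share on y = 0.5872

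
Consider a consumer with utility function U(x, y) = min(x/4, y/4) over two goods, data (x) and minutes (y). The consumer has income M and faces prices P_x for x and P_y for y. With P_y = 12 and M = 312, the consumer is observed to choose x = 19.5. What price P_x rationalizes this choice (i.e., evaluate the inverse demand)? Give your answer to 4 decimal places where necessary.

P_x = 4

Leontief preferences: the optimum is at the kink where x/4 = y/4, i.e. y = x.
Budget: P_x·x + P_y·x = M, so (4·P_x + 4·P_y)·x = 4·M.
Demand: x*(P_x,P_y,M) = 4·M/(4·P_x + 4·P_y), y* = 4·M/(4·P_x + 4·P_y).
Set x* = 19.5 in the demand function and solve for P_x: P_x = 4.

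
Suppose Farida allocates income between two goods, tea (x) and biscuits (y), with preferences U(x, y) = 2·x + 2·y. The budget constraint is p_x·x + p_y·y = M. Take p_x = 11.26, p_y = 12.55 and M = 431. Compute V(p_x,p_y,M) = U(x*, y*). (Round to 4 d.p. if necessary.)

Linear utility — the consumer picks whichever good has higher MU/price: 2/11.26 = 0.1776 vs 2/12.55 = 0.1594.
x gives more utility per dollar, so spend all income on x: x* = M/p_x, y* = 0.
Numerically: x* = 38.2771, y* = 0.
Utility at the optimum: U(38.2771, 0) = 76.5542.

V = 76.5542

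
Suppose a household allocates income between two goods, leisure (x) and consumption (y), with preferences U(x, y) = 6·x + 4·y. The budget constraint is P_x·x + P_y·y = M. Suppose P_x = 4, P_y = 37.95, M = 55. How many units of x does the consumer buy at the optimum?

x* = 13.75

Linear utility — the consumer picks whichever good has higher MU/price: 6/4 = 1.5 vs 4/37.95 = 0.1054.
x gives more utility per dollar, so spend all income on x: x* = M/P_x, y* = 0.
Numerically: x* = 13.75, y* = 0.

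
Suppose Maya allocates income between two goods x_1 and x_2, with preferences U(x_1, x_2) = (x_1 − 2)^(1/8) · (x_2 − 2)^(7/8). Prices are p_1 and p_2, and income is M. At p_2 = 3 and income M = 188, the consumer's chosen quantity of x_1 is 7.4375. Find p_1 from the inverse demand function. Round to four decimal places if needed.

p_1 = 4

MRS = (1/7)·(x_2−2)/(x_1−2). Tangency with p_1/p_2 gives x_2−2 = 7·(p_1/p_2)·(x_1−2).
Substituting into the budget: x_1* = 2 + 0.125·(M − 2·p_1 − 2·p_2)/p_1, and x_2* = 2 + 0.875·(…)/p_2.
Set x_1* = 7.4375 in the demand function and solve for p_1: p_1 = 4.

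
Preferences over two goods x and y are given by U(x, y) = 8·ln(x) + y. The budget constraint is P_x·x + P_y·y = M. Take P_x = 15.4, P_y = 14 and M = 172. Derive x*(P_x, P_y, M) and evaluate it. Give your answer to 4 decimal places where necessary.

Set MRS = P_x/P_y: (8/x)/1 = P_x/P_y.
So x*(P_x,P_y) = 8·P_y/P_x, independent of income; and y* = (M − 8·P_y)/P_y.
At the given prices: x* = 8·14/15.4 = 7.2727.

x* = 7.2727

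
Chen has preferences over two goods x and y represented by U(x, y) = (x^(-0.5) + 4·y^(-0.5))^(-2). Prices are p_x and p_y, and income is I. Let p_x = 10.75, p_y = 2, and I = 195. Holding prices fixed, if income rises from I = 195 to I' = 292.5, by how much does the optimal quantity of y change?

Δy* = 28.7583

Substitute y = (y/x)·x into the budget: x* = I/(p_x + p_y·(y/x)).
Numerically y/x = 7.732008, so x* = 195/(10.75 + 2·7.732008) = 7.4388 and y* = 7.732008·7.4388 = 57.5166.
At I' = 292.5: y* = 86.2749. Change: 86.2749 − 57.5166 = 28.7583.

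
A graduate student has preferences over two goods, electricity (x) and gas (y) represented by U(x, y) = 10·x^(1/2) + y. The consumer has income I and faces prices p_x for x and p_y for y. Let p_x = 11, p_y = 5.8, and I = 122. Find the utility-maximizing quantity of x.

x* = 6.9504

Set MRS = p_x/p_y: 5·x^(−1/2) = p_x/p_y.
Thus x* = (5·p_y/p_x)² — independent of I — with the rest of income spent on y.
Plugging in: x* = (5·5.8/11)² = 6.9504.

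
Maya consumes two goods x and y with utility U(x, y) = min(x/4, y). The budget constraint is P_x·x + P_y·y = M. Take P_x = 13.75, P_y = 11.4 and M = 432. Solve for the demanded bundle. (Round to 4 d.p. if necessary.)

Leontief preferences: the optimum is at the kink where x/4 = y/1, i.e. y = (1/4)·x.
Budget: P_x·x + P_y·(1/4)·x = M, so (4·P_x + P_y)·x = 4·M.
Demand: x*(P_x,P_y,M) = 4·M/(4·P_x + P_y), y* = M/(4·P_x + P_y).
Here 4·13.75 + 11.4 = 66.4, giving x* = 26.0241 and y* = 6.506.

x* = 26.0241, y* = 6.506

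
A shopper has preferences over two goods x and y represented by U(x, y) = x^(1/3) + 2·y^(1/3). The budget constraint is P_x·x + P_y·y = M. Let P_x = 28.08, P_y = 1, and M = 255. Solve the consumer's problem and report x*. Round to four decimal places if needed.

x* = 0.568

MU_x ∝ x^(-2/3), MU_y ∝ 2·y^(-2/3), so MRS = (1/2)·(y/x)^(2/3) = P_x/P_y.
Hence y/x = (2·P_x/P_y)^(1/(2/3)), i.e. raised to the 1.5 power.
Substitute y = (y/x)·x into the budget: x* = M/(P_x + P_y·(y/x)).
Numerically y/x = 420.862905, so x* = 255/(28.08 + 1·420.862905) = 0.568.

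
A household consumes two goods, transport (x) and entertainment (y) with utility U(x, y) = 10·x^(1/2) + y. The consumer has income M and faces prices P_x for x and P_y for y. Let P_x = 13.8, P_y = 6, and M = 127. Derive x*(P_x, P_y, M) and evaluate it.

Set MRS = P_x/P_y: 5·x^(−1/2) = P_x/P_y.
Thus x* = (5·P_y/P_x)² — independent of M — with the rest of income spent on y.
Plugging in: x* = (5·6/13.8)² = 4.7259.

x* = 4.7259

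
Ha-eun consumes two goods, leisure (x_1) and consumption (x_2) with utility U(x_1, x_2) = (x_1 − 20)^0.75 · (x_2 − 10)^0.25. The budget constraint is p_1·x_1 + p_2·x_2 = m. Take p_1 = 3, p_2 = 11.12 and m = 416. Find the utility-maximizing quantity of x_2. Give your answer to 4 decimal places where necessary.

Let x_1' = x_1−20, x_2' = x_2−10. MRS = 3·x_2'/x_1' = p_1/p_2.
After buying the subsistence bundle (20, 10), a share 0.75 of the remaining income goes to x_1: x_1* = 20 + 0.75·(m − 20p_1 − 10p_2)/p_1.
Discretionary income = 416 − 20·3 − 10·11.12 = 244.8; x_2* = 10 + 0.25·244.8/11.12 = 15.5036.

x_2* = 15.5036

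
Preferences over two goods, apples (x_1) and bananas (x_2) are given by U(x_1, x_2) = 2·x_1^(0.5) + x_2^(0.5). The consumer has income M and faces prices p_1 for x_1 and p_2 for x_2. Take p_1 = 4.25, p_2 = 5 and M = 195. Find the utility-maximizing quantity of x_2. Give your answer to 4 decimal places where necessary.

x_2* = 6.8351

MU_x_1 ∝ 2·x_1^(-0.5), MU_x_2 ∝ x_2^(-0.5), so MRS = 2·(x_2/x_1)^(0.5) = p_1/p_2.
Hence x_2/x_1 = ((1/2)·p_1/p_2)^(1/(0.5)), i.e. raised to the 2 power.
With the ratio pinned down, the budget gives x_1* = M/(p_1 + p_2·(x_2/x_1)) and x_2* = (x_2/x_1)·x_1*.
Numerically x_2/x_1 = 0.180625, so x_1* = 195/(4.25 + 5·0.180625) = 37.8411 and x_2* = 0.180625·37.8411 = 6.8351.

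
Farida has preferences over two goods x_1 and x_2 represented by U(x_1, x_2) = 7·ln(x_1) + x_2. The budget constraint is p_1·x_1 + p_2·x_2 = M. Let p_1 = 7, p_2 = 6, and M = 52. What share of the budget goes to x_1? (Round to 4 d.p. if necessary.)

share on x_1 = 0.8077

Set MRS = p_1/p_2: (7/x_1)/1 = p_1/p_2.
So x_1*(p_1,p_2) = 7·p_2/p_1, independent of income; and x_2* = (M − 7·p_2)/p_2.
At the given prices: x_1* = 7·6/7 = 6, and x_2* = 1.6667.
Expenditure on x_1: 7·6 = 42; share = 0.8077.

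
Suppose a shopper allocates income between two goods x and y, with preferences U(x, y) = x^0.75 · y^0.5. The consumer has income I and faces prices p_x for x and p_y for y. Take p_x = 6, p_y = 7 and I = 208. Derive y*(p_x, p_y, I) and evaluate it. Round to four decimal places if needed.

MU_x/MU_y = (0.75·y)/(0.5·x); tangency sets this equal to p_x/p_y.
So 0.75·p_y·y = 0.5·p_x·x; combined with the budget, a share 0.6 of income goes to x.
Demand: x*(p_x,p_y,I) = 0.6·I/p_x and y* = 0.4·I/p_y.
At p_x=6, p_y=7, I=208: y* = 0.4·208/7 = 11.8857.

y* = 11.8857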